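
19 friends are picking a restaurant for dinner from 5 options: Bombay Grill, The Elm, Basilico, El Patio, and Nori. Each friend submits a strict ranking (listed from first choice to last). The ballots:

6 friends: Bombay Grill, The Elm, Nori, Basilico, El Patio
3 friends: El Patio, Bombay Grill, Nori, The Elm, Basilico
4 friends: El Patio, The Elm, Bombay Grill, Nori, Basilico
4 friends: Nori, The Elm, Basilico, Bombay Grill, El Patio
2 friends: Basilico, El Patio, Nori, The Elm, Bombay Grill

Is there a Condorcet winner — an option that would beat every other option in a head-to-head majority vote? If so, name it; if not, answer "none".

The Elm vs Bombay Grill: 10–9 for The Elm.
The Elm vs Basilico: 17–2 for The Elm.
The Elm vs El Patio: 10–9 for The Elm.
The Elm vs Nori: 10–9 for The Elm.
The Elm beats every other option head-to-head.

The Elm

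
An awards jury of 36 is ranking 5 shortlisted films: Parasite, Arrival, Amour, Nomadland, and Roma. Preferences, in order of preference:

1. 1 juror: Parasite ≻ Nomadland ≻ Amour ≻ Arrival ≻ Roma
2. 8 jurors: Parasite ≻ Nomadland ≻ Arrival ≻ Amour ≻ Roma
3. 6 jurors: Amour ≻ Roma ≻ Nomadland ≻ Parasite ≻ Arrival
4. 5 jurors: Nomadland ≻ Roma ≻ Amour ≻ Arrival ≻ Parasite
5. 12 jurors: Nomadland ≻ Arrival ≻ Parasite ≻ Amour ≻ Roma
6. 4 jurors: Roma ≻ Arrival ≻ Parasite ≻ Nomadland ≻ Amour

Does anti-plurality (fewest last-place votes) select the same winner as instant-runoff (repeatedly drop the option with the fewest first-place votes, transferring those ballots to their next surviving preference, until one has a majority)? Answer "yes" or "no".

Anti-plurality — last-place votes: Parasite 5, Arrival 6, Amour 4, Nomadland 0, Roma 21. Winner: Nomadland.
Instant-runoff — R1 Parasite 9, Arrival 0, Amour 6, Nomadland 17, Roma 4 (Arrival out); R2 Parasite 9, Amour 6, Nomadland 17, Roma 4 (Roma out); R3 Parasite 13, Amour 6, Nomadland 17 (Amour out); R4 Parasite 13, Nomadland 23 (Nomadland winner). Winner: Nomadland.
The two methods agree.

yes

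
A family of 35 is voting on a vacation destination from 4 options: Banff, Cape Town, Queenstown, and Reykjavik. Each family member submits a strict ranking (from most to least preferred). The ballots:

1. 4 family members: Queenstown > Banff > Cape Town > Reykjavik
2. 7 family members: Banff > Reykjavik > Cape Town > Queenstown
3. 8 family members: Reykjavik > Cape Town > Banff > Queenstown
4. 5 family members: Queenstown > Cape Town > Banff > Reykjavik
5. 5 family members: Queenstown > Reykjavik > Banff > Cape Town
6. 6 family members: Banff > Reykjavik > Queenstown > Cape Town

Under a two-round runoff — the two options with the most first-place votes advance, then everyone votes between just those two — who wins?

Banff

Round 1 first-place votes: Banff 13, Cape Town 0, Queenstown 14, Reykjavik 8.
Queenstown and Banff advance.
Runoff: Queenstown is preferred to Banff by 14 voters; Banff by 21.
Banff wins the runoff.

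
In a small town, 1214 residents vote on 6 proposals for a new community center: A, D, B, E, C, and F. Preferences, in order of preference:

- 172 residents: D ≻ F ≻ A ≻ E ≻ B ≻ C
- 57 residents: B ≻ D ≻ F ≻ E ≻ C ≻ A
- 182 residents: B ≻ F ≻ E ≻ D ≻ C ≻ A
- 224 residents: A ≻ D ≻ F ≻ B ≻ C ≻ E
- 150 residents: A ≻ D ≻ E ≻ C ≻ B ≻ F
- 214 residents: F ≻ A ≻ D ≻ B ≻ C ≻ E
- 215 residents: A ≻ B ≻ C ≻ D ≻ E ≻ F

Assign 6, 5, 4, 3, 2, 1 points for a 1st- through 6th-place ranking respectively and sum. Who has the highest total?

A: 172·4 + 57·1 + 182·1 + 224·6 + 150·6 + 214·5 + 215·6 = 5531
D: 172·6 + 57·5 + 182·3 + 224·5 + 150·5 + 214·4 + 215·3 = 5234
B: 172·2 + 57·6 + 182·6 + 224·3 + 150·2 + 214·3 + 215·5 = 4467
E: 172·3 + 57·3 + 182·4 + 224·1 + 150·4 + 214·1 + 215·2 = 2883
C: 172·1 + 57·2 + 182·2 + 224·2 + 150·3 + 214·2 + 215·4 = 2836
F: 172·5 + 57·4 + 182·5 + 224·4 + 150·1 + 214·6 + 215·1 = 4543
A has the highest Borda score (5531).

A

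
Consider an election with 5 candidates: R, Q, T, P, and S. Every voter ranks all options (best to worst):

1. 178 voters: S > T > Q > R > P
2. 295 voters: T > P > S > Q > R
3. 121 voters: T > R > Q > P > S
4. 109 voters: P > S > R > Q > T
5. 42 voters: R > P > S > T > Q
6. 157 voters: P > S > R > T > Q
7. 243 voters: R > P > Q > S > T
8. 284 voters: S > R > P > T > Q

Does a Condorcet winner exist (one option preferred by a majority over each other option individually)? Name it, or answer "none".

Checking pairwise contests:
S beats R 1023–406.
R beats Q 956–473.
R beats T 835–594.
R beats P 868–561.
P beats S 967–462.
Every option loses at least one head-to-head, so there is no Condorcet winner.

none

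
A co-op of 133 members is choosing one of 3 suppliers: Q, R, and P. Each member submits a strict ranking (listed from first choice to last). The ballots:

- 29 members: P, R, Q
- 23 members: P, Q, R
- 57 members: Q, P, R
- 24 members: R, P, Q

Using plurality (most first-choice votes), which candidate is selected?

First-place votes: Q 57, R 24, P 52.
Q has the most first-place votes.

Q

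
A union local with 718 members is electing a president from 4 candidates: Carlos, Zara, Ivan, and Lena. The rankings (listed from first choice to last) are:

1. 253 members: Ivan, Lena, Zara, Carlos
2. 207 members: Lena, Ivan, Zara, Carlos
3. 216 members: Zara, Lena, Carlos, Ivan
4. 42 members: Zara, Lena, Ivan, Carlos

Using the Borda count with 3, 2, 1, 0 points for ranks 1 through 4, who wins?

Lena

Carlos: 253·0 + 207·0 + 216·1 + 42·0 = 216
Zara: 253·1 + 207·1 + 216·3 + 42·3 = 1234
Ivan: 253·3 + 207·2 + 216·0 + 42·1 = 1215
Lena: 253·2 + 207·3 + 216·2 + 42·2 = 1643
Lena has the highest Borda score (1643).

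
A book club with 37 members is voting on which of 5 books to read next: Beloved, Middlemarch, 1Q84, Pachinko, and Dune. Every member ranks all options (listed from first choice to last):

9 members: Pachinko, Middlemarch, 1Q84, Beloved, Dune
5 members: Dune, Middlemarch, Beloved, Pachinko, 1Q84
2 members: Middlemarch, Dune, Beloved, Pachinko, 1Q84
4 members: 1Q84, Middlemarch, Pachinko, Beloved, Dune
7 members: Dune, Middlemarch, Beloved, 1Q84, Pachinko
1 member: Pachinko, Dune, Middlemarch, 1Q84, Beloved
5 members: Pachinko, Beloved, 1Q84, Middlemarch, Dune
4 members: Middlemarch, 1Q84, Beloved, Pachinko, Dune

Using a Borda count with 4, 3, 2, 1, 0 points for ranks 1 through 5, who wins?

Beloved: 9·1 + 5·2 + 2·2 + 4·1 + 7·2 + 1·0 + 5·3 + 4·2 = 64
Middlemarch: 9·3 + 5·3 + 2·4 + 4·3 + 7·3 + 1·2 + 5·1 + 4·4 = 106
1Q84: 9·2 + 5·0 + 2·0 + 4·4 + 7·1 + 1·1 + 5·2 + 4·3 = 64
Pachinko: 9·4 + 5·1 + 2·1 + 4·2 + 7·0 + 1·4 + 5·4 + 4·1 = 79
Dune: 9·0 + 5·4 + 2·3 + 4·0 + 7·4 + 1·3 + 5·0 + 4·0 = 57
Middlemarch has the highest Borda score (106).

Middlemarch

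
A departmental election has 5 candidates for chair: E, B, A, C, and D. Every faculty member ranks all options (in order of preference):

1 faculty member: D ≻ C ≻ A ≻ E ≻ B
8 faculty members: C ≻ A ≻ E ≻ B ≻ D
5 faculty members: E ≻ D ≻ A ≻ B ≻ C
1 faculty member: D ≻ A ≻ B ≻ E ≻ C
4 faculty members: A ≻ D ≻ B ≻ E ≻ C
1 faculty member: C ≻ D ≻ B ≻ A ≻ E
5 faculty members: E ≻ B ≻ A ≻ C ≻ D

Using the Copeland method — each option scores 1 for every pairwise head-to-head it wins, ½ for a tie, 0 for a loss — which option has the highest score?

A

E: beats B, C, and D; loses to A → score 3.
B: beats C and D; loses to E and A → score 2.
A: beats E, B, C, and D → score 4.
C: beats D; loses to E, B, and A → score 1.
D: loses to E, B, A, and C → score 0.
A has the best pairwise record.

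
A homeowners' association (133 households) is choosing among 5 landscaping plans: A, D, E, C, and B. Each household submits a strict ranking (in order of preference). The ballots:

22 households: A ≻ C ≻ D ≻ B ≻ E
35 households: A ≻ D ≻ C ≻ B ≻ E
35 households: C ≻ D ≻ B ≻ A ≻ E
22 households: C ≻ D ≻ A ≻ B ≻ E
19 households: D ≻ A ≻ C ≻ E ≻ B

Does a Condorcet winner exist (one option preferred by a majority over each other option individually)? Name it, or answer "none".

none

Checking pairwise contests:
D beats A 76–57.
C beats D 79–54.
A beats E 133–0.
A beats C 76–57.
A beats B 98–35.
Every option loses at least one head-to-head, so there is no Condorcet winner.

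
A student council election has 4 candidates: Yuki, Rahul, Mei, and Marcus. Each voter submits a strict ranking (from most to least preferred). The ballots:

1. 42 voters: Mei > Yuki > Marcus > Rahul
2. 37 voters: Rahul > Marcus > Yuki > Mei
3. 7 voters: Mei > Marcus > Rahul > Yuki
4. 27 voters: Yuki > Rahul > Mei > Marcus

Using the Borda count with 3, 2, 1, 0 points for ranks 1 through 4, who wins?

Yuki: 42·2 + 37·1 + 7·0 + 27·3 = 202
Rahul: 42·0 + 37·3 + 7·1 + 27·2 = 172
Mei: 42·3 + 37·0 + 7·3 + 27·1 = 174
Marcus: 42·1 + 37·2 + 7·2 + 27·0 = 130
Yuki has the highest Borda score (202).

Yuki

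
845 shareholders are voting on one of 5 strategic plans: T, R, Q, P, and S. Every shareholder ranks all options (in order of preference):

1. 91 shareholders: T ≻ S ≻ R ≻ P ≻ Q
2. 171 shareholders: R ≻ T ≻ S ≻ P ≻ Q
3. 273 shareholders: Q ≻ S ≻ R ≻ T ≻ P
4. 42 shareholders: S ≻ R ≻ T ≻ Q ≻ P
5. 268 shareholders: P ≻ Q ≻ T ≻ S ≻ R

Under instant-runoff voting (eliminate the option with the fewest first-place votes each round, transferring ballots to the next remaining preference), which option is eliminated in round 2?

T

Round 1: T 91, R 171, Q 273, P 268, S 42. Eliminate S.
Round 2: T 91, R 213, Q 273, P 268. Eliminate T.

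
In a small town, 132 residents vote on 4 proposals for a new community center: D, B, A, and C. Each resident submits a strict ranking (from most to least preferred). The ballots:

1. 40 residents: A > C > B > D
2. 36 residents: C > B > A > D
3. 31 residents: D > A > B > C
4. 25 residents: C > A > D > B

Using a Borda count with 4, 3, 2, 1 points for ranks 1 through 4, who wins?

D: 40·1 + 36·1 + 31·4 + 25·2 = 250
B: 40·2 + 36·3 + 31·2 + 25·1 = 275
A: 40·4 + 36·2 + 31·3 + 25·3 = 400
C: 40·3 + 36·4 + 31·1 + 25·4 = 395
A has the highest Borda score (400).

A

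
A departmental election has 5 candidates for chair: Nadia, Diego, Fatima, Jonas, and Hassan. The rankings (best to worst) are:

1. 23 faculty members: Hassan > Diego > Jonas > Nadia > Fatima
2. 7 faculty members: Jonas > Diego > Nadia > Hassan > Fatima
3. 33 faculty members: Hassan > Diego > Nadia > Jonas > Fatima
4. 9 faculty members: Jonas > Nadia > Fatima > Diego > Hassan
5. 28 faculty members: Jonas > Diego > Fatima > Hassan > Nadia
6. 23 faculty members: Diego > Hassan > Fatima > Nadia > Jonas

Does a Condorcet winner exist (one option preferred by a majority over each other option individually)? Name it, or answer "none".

Diego vs Nadia: 114–9 for Diego.
Diego vs Fatima: 114–9 for Diego.
Diego vs Jonas: 79–44 for Diego.
Diego vs Hassan: 67–56 for Diego.
Diego beats every other option head-to-head.

Diego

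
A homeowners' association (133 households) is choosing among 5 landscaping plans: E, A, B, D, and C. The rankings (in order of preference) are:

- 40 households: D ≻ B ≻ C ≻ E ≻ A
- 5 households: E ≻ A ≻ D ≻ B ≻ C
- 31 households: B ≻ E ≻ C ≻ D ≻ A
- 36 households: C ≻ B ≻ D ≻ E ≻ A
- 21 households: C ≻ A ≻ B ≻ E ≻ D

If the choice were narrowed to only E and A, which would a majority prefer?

E

Voters preferring E to A: 112; preferring A to E: 21.
E wins the head-to-head.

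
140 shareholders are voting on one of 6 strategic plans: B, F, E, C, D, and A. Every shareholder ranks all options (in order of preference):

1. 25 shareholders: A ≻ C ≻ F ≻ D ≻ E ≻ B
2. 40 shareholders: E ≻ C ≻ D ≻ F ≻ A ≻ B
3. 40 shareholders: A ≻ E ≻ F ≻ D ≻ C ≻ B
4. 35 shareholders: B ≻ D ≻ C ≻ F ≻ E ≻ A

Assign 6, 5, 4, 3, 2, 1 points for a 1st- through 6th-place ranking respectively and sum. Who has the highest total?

E

B: 25·1 + 40·1 + 40·1 + 35·6 = 315
F: 25·4 + 40·3 + 40·4 + 35·3 = 485
E: 25·2 + 40·6 + 40·5 + 35·2 = 560
C: 25·5 + 40·5 + 40·2 + 35·4 = 545
D: 25·3 + 40·4 + 40·3 + 35·5 = 530
A: 25·6 + 40·2 + 40·6 + 35·1 = 505
E has the highest Borda score (560).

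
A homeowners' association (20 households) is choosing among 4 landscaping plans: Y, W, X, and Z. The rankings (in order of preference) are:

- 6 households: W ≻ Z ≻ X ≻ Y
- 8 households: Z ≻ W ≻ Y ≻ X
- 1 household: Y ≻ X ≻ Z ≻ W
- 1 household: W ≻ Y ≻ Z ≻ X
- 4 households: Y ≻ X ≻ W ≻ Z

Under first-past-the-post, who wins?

First-place votes: Y 5, W 7, X 0, Z 8.
Z has the most first-place votes.

Z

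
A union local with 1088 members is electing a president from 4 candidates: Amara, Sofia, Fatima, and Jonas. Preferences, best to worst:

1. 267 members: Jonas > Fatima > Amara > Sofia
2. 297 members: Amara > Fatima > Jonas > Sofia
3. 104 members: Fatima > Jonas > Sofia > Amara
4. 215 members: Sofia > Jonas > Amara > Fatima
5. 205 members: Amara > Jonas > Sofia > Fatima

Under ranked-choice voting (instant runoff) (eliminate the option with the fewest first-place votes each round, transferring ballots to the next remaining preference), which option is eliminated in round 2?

Round 1: Amara 502, Sofia 215, Fatima 104, Jonas 267. Eliminate Fatima.
Round 2: Amara 502, Sofia 215, Jonas 371. Eliminate Sofia.

Sofia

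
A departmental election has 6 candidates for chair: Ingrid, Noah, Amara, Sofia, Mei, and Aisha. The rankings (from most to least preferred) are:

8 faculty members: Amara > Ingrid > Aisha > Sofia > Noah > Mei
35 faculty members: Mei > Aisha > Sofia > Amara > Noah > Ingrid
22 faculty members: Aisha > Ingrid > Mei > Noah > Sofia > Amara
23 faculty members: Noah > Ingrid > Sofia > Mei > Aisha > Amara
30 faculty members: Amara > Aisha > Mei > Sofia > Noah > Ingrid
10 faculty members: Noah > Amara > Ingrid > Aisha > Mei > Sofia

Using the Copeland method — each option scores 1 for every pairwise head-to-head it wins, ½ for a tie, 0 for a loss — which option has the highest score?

Ingrid: loses to Noah, Amara, Sofia, Mei, and Aisha → score 0.
Noah: beats Ingrid; loses to Amara, Sofia, Mei, and Aisha → score 1.
Amara: beats Ingrid and Noah; loses to Sofia, Mei, and Aisha → score 2.
Sofia: beats Ingrid, Noah, and Amara; loses to Mei and Aisha → score 3.
Mei: beats Ingrid, Noah, Amara, and Sofia; loses to Aisha → score 4.
Aisha: beats Ingrid, Noah, Amara, Sofia, and Mei → score 5.
Aisha has the best pairwise record.

Aisha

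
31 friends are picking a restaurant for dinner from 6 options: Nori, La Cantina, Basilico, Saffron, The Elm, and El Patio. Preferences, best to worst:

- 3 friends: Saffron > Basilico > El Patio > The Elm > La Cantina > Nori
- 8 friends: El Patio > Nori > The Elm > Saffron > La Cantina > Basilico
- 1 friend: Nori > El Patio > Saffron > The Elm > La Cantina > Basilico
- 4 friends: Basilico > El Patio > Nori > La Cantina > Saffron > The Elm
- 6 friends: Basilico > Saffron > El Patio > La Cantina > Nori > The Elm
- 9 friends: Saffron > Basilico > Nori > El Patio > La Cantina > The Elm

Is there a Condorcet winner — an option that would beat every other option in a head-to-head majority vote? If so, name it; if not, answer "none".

Saffron vs Nori: 18–13 for Saffron.
Saffron vs La Cantina: 27–4 for Saffron.
Saffron vs Basilico: 21–10 for Saffron.
Saffron vs The Elm: 23–8 for Saffron.
Saffron vs El Patio: 18–13 for Saffron.
Saffron beats every other option head-to-head.

Saffron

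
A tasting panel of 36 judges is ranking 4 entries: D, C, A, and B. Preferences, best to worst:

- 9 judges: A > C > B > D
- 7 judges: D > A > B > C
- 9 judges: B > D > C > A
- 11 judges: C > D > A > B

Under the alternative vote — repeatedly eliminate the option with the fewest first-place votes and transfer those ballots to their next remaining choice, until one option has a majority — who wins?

Round 1: D 7, C 11, A 9, B 9. Eliminate D.
Round 2: C 11, A 16, B 9. Eliminate B.
Round 3: C 20, A 16. C has a majority.

C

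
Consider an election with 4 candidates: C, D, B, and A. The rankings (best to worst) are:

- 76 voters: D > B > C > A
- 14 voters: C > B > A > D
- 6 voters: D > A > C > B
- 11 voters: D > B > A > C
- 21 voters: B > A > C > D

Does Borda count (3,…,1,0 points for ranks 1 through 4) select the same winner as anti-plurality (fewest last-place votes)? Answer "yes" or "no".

Borda — scores: C 145, D 279, B 265, A 79. Winner: D.
Anti-plurality — last-place votes: C 11, D 35, B 6, A 76. Winner: B.
The two methods disagree.

no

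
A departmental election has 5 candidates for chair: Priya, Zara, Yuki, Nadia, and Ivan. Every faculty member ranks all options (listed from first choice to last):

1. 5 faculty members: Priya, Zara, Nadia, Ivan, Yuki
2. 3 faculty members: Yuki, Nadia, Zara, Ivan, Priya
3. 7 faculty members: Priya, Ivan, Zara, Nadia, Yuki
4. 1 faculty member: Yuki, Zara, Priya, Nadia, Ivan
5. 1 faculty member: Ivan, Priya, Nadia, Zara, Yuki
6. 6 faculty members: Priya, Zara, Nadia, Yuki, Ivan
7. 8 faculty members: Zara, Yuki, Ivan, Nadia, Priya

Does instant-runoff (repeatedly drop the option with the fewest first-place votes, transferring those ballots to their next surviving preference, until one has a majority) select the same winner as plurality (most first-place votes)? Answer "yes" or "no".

yes

Instant-runoff — R1 Priya 18, Zara 8, Yuki 4, Nadia 0, Ivan 1 (Priya winner). Winner: Priya.
Plurality — first-place votes: Priya 18, Zara 8, Yuki 4, Nadia 0, Ivan 1. Winner: Priya.
The two methods agree.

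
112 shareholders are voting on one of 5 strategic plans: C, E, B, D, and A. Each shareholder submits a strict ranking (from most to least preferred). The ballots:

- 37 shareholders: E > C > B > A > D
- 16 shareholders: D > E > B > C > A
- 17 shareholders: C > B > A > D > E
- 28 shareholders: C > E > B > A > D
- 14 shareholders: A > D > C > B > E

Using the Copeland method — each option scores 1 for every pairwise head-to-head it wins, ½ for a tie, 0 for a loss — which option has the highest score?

C

C: beats E, B, D, and A → score 4.
E: beats B, D, and A; loses to C → score 3.
B: beats D and A; loses to C and E → score 2.
D: loses to C, E, B, and A → score 0.
A: beats D; loses to C, E, and B → score 1.
C has the best pairwise record.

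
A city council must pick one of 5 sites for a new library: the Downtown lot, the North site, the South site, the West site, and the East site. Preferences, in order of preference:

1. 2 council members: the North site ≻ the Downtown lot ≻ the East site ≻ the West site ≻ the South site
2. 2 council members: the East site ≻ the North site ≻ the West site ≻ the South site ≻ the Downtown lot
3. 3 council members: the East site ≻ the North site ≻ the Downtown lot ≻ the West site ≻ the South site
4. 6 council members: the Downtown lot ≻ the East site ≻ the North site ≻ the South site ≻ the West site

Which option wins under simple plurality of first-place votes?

First-place votes: the Downtown lot 6, the North site 2, the South site 0, the West site 0, the East site 5.
the Downtown lot has the most first-place votes.

the Downtown lot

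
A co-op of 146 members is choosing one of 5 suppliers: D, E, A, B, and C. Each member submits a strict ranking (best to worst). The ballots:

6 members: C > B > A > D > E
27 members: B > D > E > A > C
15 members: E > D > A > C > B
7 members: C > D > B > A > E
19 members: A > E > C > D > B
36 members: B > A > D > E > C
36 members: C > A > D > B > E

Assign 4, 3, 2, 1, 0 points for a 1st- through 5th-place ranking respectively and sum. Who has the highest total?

A

D: 6·1 + 27·3 + 15·3 + 7·3 + 19·1 + 36·2 + 36·2 = 316
E: 6·0 + 27·2 + 15·4 + 7·0 + 19·3 + 36·1 + 36·0 = 207
A: 6·2 + 27·1 + 15·2 + 7·1 + 19·4 + 36·3 + 36·3 = 368
B: 6·3 + 27·4 + 15·0 + 7·2 + 19·0 + 36·4 + 36·1 = 320
C: 6·4 + 27·0 + 15·1 + 7·4 + 19·2 + 36·0 + 36·4 = 249
A has the highest Borda score (368).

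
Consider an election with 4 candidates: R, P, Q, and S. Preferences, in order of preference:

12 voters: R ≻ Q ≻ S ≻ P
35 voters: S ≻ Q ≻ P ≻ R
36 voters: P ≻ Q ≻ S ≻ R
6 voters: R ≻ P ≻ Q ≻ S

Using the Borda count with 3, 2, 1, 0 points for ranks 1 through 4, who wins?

Q

R: 12·3 + 35·0 + 36·0 + 6·3 = 54
P: 12·0 + 35·1 + 36·3 + 6·2 = 155
Q: 12·2 + 35·2 + 36·2 + 6·1 = 172
S: 12·1 + 35·3 + 36·1 + 6·0 = 153
Q has the highest Borda score (172).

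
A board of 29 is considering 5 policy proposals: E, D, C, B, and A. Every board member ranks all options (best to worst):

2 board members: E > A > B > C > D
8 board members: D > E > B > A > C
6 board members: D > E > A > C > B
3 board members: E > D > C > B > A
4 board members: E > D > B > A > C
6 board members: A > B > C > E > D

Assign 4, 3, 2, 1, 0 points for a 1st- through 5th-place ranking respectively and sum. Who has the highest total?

E: 2·4 + 8·3 + 6·3 + 3·4 + 4·4 + 6·1 = 84
D: 2·0 + 8·4 + 6·4 + 3·3 + 4·3 + 6·0 = 77
C: 2·1 + 8·0 + 6·1 + 3·2 + 4·0 + 6·2 = 26
B: 2·2 + 8·2 + 6·0 + 3·1 + 4·2 + 6·3 = 49
A: 2·3 + 8·1 + 6·2 + 3·0 + 4·1 + 6·4 = 54
E has the highest Borda score (84).

E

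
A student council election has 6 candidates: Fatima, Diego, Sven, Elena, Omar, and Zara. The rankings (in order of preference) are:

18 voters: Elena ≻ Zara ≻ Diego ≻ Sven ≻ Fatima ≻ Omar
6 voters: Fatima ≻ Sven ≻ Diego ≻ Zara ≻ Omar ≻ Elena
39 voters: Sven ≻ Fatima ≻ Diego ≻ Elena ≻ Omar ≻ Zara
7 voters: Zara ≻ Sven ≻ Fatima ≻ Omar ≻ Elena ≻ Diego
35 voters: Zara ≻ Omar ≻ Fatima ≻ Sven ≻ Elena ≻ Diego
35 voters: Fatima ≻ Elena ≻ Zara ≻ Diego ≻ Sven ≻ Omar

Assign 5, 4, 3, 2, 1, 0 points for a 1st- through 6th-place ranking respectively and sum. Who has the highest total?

Fatima

Fatima: 18·1 + 6·5 + 39·4 + 7·3 + 35·3 + 35·5 = 505
Diego: 18·3 + 6·3 + 39·3 + 7·0 + 35·0 + 35·2 = 259
Sven: 18·2 + 6·4 + 39·5 + 7·4 + 35·2 + 35·1 = 388
Elena: 18·5 + 6·0 + 39·2 + 7·1 + 35·1 + 35·4 = 350
Omar: 18·0 + 6·1 + 39·1 + 7·2 + 35·4 + 35·0 = 199
Zara: 18·4 + 6·2 + 39·0 + 7·5 + 35·5 + 35·3 = 399
Fatima has the highest Borda score (505).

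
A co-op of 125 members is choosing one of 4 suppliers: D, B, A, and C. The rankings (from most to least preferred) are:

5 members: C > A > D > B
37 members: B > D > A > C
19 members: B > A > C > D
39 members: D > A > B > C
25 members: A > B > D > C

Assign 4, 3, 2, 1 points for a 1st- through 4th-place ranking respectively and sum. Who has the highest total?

B

D: 5·2 + 37·3 + 19·1 + 39·4 + 25·2 = 346
B: 5·1 + 37·4 + 19·4 + 39·2 + 25·3 = 382
A: 5·3 + 37·2 + 19·3 + 39·3 + 25·4 = 363
C: 5·4 + 37·1 + 19·2 + 39·1 + 25·1 = 159
B has the highest Borda score (382).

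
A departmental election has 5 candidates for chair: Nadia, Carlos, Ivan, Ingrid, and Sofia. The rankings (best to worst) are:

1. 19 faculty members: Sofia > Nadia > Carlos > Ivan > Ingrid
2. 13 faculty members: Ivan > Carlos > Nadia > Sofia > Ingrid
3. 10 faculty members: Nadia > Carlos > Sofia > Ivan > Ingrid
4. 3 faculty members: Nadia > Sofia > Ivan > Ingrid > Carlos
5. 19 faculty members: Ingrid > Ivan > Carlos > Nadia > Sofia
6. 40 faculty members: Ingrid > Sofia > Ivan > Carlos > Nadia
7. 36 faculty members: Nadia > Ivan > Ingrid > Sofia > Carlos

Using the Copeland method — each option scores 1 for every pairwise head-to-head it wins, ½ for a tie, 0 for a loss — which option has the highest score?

Ivan

Nadia: beats Ingrid and Sofia; loses to Carlos and Ivan → score 2.
Carlos: beats Nadia; loses to Ivan, Ingrid, and Sofia → score 1.
Ivan: beats Nadia, Carlos, and Ingrid; loses to Sofia → score 3.
Ingrid: beats Carlos and Sofia; loses to Nadia and Ivan → score 2.
Sofia: beats Carlos and Ivan; loses to Nadia and Ingrid → score 2.
Ivan has the best pairwise record.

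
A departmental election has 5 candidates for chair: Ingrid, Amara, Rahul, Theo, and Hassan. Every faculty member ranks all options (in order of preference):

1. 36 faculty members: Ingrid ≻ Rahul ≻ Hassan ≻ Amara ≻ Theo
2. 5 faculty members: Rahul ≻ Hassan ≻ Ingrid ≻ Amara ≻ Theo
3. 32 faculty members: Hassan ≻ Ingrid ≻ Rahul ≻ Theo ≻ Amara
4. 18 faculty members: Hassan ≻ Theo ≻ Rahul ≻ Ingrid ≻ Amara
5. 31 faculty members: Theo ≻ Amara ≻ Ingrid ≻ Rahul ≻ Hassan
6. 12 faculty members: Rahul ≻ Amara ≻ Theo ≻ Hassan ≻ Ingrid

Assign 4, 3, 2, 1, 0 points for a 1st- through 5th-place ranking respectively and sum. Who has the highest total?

Ingrid

Ingrid: 36·4 + 5·2 + 32·3 + 18·1 + 31·2 + 12·0 = 330
Amara: 36·1 + 5·1 + 32·0 + 18·0 + 31·3 + 12·3 = 170
Rahul: 36·3 + 5·4 + 32·2 + 18·2 + 31·1 + 12·4 = 307
Theo: 36·0 + 5·0 + 32·1 + 18·3 + 31·4 + 12·2 = 234
Hassan: 36·2 + 5·3 + 32·4 + 18·4 + 31·0 + 12·1 = 299
Ingrid has the highest Borda score (330).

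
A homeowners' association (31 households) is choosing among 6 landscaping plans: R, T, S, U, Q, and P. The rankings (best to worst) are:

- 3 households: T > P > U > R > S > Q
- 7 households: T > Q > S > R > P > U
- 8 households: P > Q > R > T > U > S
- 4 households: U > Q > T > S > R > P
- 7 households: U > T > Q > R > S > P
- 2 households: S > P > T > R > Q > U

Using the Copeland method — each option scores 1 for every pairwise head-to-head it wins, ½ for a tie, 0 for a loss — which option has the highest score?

R: beats S, U, and P; loses to T and Q → score 3.
T: beats R, S, U, Q, and P → score 5.
S: beats P; loses to R, T, U, and Q → score 1.
U: beats S; loses to R, T, Q, and P → score 1.
Q: beats R, S, U, and P; loses to T → score 4.
P: beats U; loses to R, T, S, and Q → score 1.
T has the best pairwise record.

T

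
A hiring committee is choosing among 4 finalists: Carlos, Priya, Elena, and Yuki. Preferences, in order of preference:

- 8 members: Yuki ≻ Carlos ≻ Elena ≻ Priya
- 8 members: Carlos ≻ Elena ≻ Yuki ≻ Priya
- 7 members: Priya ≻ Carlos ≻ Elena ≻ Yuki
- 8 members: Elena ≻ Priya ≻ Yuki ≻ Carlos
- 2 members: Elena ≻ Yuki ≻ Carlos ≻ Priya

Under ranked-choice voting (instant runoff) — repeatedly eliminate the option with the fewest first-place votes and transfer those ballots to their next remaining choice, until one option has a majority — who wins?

Round 1: Carlos 8, Priya 7, Elena 10, Yuki 8. Eliminate Priya.
Round 2: Carlos 15, Elena 10, Yuki 8. Eliminate Yuki.
Round 3: Carlos 23, Elena 10. Carlos has a majority.

Carlos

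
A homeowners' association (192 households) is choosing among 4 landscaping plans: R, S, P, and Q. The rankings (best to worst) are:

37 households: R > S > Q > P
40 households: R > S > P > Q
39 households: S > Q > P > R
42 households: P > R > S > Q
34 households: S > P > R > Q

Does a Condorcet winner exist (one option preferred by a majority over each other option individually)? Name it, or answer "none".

Checking pairwise contests:
P beats R 115–77.
R beats S 119–73.
S beats P 150–42.
R beats Q 153–39.
Every option loses at least one head-to-head, so there is no Condorcet winner.

none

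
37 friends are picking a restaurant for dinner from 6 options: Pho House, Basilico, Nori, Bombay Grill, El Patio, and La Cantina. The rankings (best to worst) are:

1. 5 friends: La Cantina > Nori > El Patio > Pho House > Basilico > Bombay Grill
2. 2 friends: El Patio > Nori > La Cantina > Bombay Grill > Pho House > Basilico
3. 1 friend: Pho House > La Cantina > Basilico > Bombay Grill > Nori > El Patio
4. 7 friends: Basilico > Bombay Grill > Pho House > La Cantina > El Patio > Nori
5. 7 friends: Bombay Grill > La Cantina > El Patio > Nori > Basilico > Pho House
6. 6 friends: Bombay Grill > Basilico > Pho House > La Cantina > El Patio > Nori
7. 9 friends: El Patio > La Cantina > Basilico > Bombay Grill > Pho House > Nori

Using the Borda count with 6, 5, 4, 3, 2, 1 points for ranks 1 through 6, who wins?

La Cantina

Pho House: 5·3 + 2·2 + 1·6 + 7·4 + 7·1 + 6·4 + 9·2 = 102
Basilico: 5·2 + 2·1 + 1·4 + 7·6 + 7·2 + 6·5 + 9·4 = 138
Nori: 5·5 + 2·5 + 1·2 + 7·1 + 7·3 + 6·1 + 9·1 = 80
Bombay Grill: 5·1 + 2·3 + 1·3 + 7·5 + 7·6 + 6·6 + 9·3 = 154
El Patio: 5·4 + 2·6 + 1·1 + 7·2 + 7·4 + 6·2 + 9·6 = 141
La Cantina: 5·6 + 2·4 + 1·5 + 7·3 + 7·5 + 6·3 + 9·5 = 162
La Cantina has the highest Borda score (162).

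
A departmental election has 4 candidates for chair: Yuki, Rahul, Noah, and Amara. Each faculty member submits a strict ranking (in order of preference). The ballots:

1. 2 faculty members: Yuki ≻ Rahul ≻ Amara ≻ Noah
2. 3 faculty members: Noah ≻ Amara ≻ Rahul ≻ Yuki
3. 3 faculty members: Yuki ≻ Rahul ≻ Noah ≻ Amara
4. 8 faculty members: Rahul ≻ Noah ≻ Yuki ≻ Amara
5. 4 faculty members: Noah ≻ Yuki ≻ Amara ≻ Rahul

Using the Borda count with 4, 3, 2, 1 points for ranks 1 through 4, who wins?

Yuki: 2·4 + 3·1 + 3·4 + 8·2 + 4·3 = 51
Rahul: 2·3 + 3·2 + 3·3 + 8·4 + 4·1 = 57
Noah: 2·1 + 3·4 + 3·2 + 8·3 + 4·4 = 60
Amara: 2·2 + 3·3 + 3·1 + 8·1 + 4·2 = 32
Noah has the highest Borda score (60).

Noah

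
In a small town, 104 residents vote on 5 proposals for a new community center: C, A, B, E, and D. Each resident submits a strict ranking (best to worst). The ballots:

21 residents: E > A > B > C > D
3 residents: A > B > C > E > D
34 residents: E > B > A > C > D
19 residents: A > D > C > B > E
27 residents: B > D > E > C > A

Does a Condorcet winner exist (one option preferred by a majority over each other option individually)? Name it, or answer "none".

E vs C: 82–22 for E.
E vs A: 82–22 for E.
E vs B: 55–49 for E.
E vs D: 58–46 for E.
E beats every other option head-to-head.

E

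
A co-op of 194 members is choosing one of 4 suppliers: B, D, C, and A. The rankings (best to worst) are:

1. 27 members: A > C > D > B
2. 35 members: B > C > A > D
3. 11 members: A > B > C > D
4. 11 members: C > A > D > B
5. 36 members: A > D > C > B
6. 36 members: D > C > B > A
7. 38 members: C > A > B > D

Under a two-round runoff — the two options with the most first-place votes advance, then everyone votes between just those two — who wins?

Round 1 first-place votes: B 35, D 36, C 49, A 74.
A and C advance.
Runoff: A is preferred to C by 74 voters; C by 120.
C wins the runoff.

C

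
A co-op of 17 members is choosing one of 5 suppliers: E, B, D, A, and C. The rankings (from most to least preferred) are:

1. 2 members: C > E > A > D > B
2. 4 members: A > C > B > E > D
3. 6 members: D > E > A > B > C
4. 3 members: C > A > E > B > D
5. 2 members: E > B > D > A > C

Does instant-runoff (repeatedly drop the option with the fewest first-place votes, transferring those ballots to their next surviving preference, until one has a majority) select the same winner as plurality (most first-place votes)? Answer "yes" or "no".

Instant-runoff — R1 E 2, B 0, D 6, A 4, C 5 (B out); R2 E 2, D 6, A 4, C 5 (E out); R3 D 8, A 4, C 5 (A out); R4 D 8, C 9 (C winner). Winner: C.
Plurality — first-place votes: E 2, B 0, D 6, A 4, C 5. Winner: D.
The two methods disagree.

no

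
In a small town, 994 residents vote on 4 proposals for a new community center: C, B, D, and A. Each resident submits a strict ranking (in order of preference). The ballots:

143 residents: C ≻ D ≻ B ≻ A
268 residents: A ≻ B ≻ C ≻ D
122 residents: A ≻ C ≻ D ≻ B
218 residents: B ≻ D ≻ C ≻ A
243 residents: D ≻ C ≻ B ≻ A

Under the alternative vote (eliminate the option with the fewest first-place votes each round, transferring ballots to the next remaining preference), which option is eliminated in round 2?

B

Round 1: C 143, B 218, D 243, A 390. Eliminate C.
Round 2: B 218, D 386, A 390. Eliminate B.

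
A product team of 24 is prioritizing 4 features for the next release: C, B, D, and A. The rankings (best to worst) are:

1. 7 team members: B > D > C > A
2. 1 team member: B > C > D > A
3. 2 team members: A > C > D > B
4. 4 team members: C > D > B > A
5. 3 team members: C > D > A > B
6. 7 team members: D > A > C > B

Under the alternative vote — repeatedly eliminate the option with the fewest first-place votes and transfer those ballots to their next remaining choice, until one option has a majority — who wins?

C

Round 1: C 7, B 8, D 7, A 2. Eliminate A.
Round 2: C 9, B 8, D 7. Eliminate D.
Round 3: C 16, B 8. C has a majority.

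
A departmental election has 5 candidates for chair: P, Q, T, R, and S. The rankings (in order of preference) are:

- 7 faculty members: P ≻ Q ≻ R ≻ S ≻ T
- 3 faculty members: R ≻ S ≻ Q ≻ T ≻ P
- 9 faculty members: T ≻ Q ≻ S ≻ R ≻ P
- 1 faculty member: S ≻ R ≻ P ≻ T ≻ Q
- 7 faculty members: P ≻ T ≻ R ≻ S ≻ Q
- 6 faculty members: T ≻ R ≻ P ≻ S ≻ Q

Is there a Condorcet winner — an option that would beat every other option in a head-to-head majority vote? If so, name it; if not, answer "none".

T vs P: 18–15 for T.
T vs Q: 23–10 for T.
T vs R: 22–11 for T.
T vs S: 22–11 for T.
T beats every other option head-to-head.

T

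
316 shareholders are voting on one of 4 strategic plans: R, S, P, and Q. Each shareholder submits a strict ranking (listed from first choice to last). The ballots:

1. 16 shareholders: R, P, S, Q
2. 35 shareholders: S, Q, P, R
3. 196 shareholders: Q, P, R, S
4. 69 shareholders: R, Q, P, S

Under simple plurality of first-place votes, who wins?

First-place votes: R 85, S 35, P 0, Q 196.
Q has the most first-place votes.

Q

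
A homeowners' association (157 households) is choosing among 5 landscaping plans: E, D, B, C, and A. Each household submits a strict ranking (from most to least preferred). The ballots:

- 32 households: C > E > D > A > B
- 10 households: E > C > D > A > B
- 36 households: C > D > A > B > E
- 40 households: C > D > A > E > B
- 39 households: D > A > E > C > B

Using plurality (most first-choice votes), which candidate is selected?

C

First-place votes: E 10, D 39, B 0, C 108, A 0.
C has the most first-place votes.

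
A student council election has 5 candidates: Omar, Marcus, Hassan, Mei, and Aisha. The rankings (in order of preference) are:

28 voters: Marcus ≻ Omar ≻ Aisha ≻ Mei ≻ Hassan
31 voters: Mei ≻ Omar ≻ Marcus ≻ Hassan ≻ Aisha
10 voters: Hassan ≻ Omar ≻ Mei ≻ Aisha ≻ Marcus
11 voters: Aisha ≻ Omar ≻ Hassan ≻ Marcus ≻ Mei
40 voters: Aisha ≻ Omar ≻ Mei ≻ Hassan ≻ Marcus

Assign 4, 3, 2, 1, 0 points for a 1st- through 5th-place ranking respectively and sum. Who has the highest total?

Omar

Omar: 28·3 + 31·3 + 10·3 + 11·3 + 40·3 = 360
Marcus: 28·4 + 31·2 + 10·0 + 11·1 + 40·0 = 185
Hassan: 28·0 + 31·1 + 10·4 + 11·2 + 40·1 = 133
Mei: 28·1 + 31·4 + 10·2 + 11·0 + 40·2 = 252
Aisha: 28·2 + 31·0 + 10·1 + 11·4 + 40·4 = 270
Omar has the highest Borda score (360).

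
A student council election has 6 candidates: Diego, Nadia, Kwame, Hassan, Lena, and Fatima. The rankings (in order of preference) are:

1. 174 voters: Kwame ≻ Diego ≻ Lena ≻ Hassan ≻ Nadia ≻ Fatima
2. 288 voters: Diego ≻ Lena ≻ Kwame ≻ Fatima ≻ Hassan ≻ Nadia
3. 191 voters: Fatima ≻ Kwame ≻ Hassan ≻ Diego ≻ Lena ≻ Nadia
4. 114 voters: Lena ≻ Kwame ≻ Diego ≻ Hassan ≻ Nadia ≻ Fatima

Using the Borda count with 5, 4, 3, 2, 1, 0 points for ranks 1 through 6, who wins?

Diego: 174·4 + 288·5 + 191·2 + 114·3 = 2860
Nadia: 174·1 + 288·0 + 191·0 + 114·1 = 288
Kwame: 174·5 + 288·3 + 191·4 + 114·4 = 2954
Hassan: 174·2 + 288·1 + 191·3 + 114·2 = 1437
Lena: 174·3 + 288·4 + 191·1 + 114·5 = 2435
Fatima: 174·0 + 288·2 + 191·5 + 114·0 = 1531
Kwame has the highest Borda score (2954).

Kwame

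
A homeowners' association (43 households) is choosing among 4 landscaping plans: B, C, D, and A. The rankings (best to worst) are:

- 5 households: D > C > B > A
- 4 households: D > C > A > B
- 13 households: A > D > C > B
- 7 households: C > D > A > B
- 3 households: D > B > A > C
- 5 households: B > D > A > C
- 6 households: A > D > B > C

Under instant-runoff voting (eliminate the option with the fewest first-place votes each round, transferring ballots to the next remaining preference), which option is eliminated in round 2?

Round 1: B 5, C 7, D 12, A 19. Eliminate B.
Round 2: C 7, D 17, A 19. Eliminate C.

C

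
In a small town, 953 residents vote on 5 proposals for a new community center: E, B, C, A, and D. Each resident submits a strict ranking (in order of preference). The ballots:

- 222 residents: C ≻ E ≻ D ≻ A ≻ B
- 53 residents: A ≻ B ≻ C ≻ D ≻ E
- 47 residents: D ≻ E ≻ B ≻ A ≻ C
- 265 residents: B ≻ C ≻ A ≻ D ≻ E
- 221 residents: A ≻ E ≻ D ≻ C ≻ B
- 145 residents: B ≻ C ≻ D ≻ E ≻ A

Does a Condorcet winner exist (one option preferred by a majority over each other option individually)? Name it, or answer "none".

none

Checking pairwise contests:
C beats E 685–268.
E beats B 490–463.
B beats C 510–443.
C beats A 632–321.
C beats D 685–268.
Every option loses at least one head-to-head, so there is no Condorcet winner.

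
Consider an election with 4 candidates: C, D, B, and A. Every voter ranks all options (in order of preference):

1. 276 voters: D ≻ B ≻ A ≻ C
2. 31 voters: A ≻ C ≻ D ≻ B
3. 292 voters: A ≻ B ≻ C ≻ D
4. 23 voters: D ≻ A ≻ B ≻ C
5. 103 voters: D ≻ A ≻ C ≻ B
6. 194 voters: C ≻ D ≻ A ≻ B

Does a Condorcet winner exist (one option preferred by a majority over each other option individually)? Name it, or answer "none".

none

Checking pairwise contests:
B beats C 591–328.
C beats D 517–402.
D beats B 627–292.
D beats A 596–323.
Every option loses at least one head-to-head, so there is no Condorcet winner.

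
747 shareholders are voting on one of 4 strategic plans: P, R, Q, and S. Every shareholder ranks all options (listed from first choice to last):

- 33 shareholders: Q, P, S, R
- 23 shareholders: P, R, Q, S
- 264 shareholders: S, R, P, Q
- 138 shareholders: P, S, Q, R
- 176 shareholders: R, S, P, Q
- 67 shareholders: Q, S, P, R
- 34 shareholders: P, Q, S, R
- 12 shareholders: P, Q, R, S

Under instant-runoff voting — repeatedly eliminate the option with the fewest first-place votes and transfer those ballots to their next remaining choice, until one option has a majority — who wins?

S

Round 1: P 207, R 176, Q 100, S 264. Eliminate Q.
Round 2: P 240, R 176, S 331. Eliminate R.
Round 3: P 240, S 507. S has a majority.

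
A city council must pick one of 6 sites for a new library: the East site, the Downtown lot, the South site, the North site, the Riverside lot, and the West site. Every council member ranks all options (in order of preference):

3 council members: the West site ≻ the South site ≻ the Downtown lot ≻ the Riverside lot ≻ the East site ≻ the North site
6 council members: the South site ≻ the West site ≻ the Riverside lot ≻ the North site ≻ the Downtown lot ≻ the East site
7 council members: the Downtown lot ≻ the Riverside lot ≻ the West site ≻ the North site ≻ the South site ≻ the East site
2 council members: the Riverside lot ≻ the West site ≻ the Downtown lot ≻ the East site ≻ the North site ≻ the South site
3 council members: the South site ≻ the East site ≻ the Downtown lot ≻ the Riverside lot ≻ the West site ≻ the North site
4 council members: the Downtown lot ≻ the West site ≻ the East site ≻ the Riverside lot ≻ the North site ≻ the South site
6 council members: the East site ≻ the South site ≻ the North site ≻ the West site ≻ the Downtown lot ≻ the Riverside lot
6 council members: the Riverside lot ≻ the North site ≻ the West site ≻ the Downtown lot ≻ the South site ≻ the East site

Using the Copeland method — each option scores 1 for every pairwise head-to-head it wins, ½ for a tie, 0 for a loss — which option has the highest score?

the East site: loses to the Downtown lot, the South site, the North site, the Riverside lot, and the West site → score 0.
the Downtown lot: beats the East site, the South site, the North site, and the Riverside lot; loses to the West site → score 4.
the South site: beats the East site; loses to the Downtown lot, the North site, the Riverside lot, and the West site → score 1.
the North site: beats the East site and the South site; loses to the Downtown lot, the Riverside lot, and the West site → score 2.
the Riverside lot: beats the East site, the South site, and the North site; loses to the Downtown lot and the West site → score 3.
the West site: beats the East site, the Downtown lot, the South site, the North site, and the Riverside lot → score 5.
the West site has the best pairwise record.

the West site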